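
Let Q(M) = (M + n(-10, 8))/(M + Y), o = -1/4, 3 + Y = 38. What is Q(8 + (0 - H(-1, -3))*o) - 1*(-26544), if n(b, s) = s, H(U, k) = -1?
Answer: 504343/19 ≈ 26544.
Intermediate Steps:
Y = 35 (Y = -3 + 38 = 35)
o = -¼ (o = -1*¼ = -¼ ≈ -0.25000)
Q(M) = (8 + M)/(35 + M) (Q(M) = (M + 8)/(M + 35) = (8 + M)/(35 + M))
Q(8 + (0 - H(-1, -3))*o) - 1*(-26544) = (8 + (8 + (0 - 1*(-1))*(-¼)))/(35 + (8 + (0 - 1*(-1))*(-¼))) - 1*(-26544) = (8 + (8 + (0 + 1)*(-¼)))/(35 + (8 + (0 + 1)*(-¼))) + 26544 = (8 + (8 + 1*(-¼)))/(35 + (8 + 1*(-¼))) + 26544 = (8 + (8 - ¼))/(35 + (8 - ¼)) + 26544 = (8 + 31/4)/(35 + 31/4) + 26544 = (63/4)/(171/4) + 26544 = (4/171)*(63/4) + 26544 = 7/19 + 26544 = 504343/19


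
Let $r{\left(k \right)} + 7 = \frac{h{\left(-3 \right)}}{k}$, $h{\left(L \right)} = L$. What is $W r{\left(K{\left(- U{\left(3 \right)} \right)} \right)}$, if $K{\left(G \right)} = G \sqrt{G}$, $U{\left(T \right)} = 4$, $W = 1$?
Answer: $-7 - \frac{3 i}{8} \approx -7.0 - 0.375 i$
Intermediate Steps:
$K{\left(G \right)} = G^{\frac{3}{2}}$
$r{\left(k \right)} = -7 - \frac{3}{k}$
$W r{\left(K{\left(- U{\left(3 \right)} \right)} \right)} = 1 \left(-7 - \frac{3}{\left(\left(-1\right) 4\right)^{\frac{3}{2}}}\right) = 1 \left(-7 - \frac{3}{\left(-4\right)^{\frac{3}{2}}}\right) = 1 \left(-7 - \frac{3}{\left(-8\right) i}\right) = 1 \left(-7 - 3 \frac{i}{8}\right) = 1 \left(-7 - \frac{3 i}{8}\right) = -7 - \frac{3 i}{8}$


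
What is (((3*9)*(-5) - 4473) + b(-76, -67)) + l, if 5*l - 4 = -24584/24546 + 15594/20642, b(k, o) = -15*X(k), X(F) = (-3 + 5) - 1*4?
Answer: -2898992393989/633348165 ≈ -4577.3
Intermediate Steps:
X(F) = -2 (X(F) = 2 - 4 = -2)
b(k, o) = 30 (b(k, o) = -15*(-2) = 30)
l = 475505381/633348165 (l = 4/5 + (-24584/24546 + 15594/20642)/5 = 4/5 + (-24584*1/24546 + 15594*(1/20642))/5 = 4/5 + (-12292/12273 + 7797/10321)/5 = 4/5 + (1/5)*(-31173151/126669633) = 4/5 - 31173151/633348165 = 475505381/633348165 ≈ 0.75078)
(((3*9)*(-5) - 4473) + b(-76, -67)) + l = (((3*9)*(-5) - 4473) + 30) + 475505381/633348165 = ((27*(-5) - 4473) + 30) + 475505381/633348165 = ((-135 - 4473) + 30) + 475505381/633348165 = (-4608 + 30) + 475505381/633348165 = -4578 + 475505381/633348165 = -2898992393989/633348165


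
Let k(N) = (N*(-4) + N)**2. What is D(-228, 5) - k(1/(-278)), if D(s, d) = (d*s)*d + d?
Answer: -440132389/77284 ≈ -5695.0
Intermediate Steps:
k(N) = 9*N**2 (k(N) = (-4*N + N)**2 = (-3*N)**2 = 9*N**2)
D(s, d) = d + s*d**2 (D(s, d) = s*d**2 + d = d + s*d**2)
D(-228, 5) - k(1/(-278)) = 5*(1 + 5*(-228)) - 9*(1/(-278))**2 = 5*(1 - 1140) - 9*(-1/278)**2 = 5*(-1139) - 9/77284 = -5695 - 1*9/77284 = -5695 - 9/77284 = -440132389/77284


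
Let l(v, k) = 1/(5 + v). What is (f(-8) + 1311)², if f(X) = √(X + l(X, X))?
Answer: 5156138/3 + 4370*I*√3 ≈ 1.7187e+6 + 7569.1*I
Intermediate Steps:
f(X) = √(X + 1/(5 + X))
(f(-8) + 1311)² = (√((1 - 8*(5 - 8))/(5 - 8)) + 1311)² = (√((1 - 8*(-3))/(-3)) + 1311)² = (√(-(1 + 24)/3) + 1311)² = (√(-⅓*25) + 1311)² = (√(-25/3) + 1311)² = (5*I*√3/3 + 1311)² = (1311 + 5*I*√3/3)²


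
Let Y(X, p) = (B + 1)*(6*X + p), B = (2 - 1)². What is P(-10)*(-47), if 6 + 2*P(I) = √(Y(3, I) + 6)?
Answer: 141 - 47*√22/2 ≈ 30.775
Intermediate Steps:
B = 1 (B = 1² = 1)
Y(X, p) = 2*p + 12*X (Y(X, p) = (1 + 1)*(6*X + p) = 2*(p + 6*X) = 2*p + 12*X)
P(I) = -3 + √(42 + 2*I)/2 (P(I) = -3 + √((2*I + 12*3) + 6)/2 = -3 + √((2*I + 36) + 6)/2 = -3 + √((36 + 2*I) + 6)/2 = -3 + √(42 + 2*I)/2)
P(-10)*(-47) = (-3 + √(42 + 2*(-10))/2)*(-47) = (-3 + √(42 - 20)/2)*(-47) = (-3 + √22/2)*(-47) = 141 - 47*√22/2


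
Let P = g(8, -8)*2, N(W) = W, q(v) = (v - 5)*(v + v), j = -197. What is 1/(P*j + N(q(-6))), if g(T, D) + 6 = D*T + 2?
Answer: 1/26924 ≈ 3.7142e-5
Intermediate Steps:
q(v) = 2*v*(-5 + v) (q(v) = (-5 + v)*(2*v) = 2*v*(-5 + v))
g(T, D) = -4 + D*T (g(T, D) = -6 + (D*T + 2) = -6 + (2 + D*T) = -4 + D*T)
P = -136 (P = (-4 - 8*8)*2 = (-4 - 64)*2 = -68*2 = -136)
1/(P*j + N(q(-6))) = 1/(-136*(-197) + 2*(-6)*(-5 - 6)) = 1/(26792 + 2*(-6)*(-11)) = 1/(26792 + 132) = 1/26924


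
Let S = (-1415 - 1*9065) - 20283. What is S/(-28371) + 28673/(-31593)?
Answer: 52804592/298775001 ≈ 0.17674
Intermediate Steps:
S = -30763 (S = (-1415 - 9065) - 20283 = -10480 - 20283 = -30763)
S/(-28371) + 28673/(-31593) = -30763/(-28371) + 28673/(-31593) = -30763*(-1/28371) + 28673*(-1/31593) = 30763/28371 - 28673/31593 = 52804592/298775001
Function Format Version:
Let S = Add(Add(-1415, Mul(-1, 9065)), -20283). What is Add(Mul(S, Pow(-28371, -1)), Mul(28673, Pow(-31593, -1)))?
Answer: Rational(52804592, 298775001) ≈ 0.17674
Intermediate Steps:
S = -30763 (S = Add(Add(-1415, -9065), -20283) = Add(-10480, -20283) = -30763)
Add(Mul(S, Pow(-28371, -1)), Mul(28673, Pow(-31593, -1))) = Add(Mul(-30763, Pow(-28371, -1)), Mul(28673, Pow(-31593, -1))) = Add(Mul(-30763, Rational(-1, 28371)), Mul(28673, Rational(-1, 31593))) = Add(Rational(30763, 28371), Rational(-28673, 31593)) = Rational(52804592, 298775001)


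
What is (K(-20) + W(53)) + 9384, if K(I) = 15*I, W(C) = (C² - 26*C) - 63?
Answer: 10452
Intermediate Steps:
W(C) = -63 + C² - 26*C
(K(-20) + W(53)) + 9384 = (15*(-20) + (-63 + 53² - 26*53)) + 9384 = (-300 + (-63 + 2809 - 1378)) + 9384 = (-300 + 1368) + 9384 = 1068 + 9384 = 10452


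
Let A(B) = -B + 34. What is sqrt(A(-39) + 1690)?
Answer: sqrt(1763) ≈ 41.988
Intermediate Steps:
A(B) = 34 - B
sqrt(A(-39) + 1690) = sqrt((34 - 1*(-39)) + 1690) = sqrt((34 + 39) + 1690) = sqrt(73 + 1690) = sqrt(1763)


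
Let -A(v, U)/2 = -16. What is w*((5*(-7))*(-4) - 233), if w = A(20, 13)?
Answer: -2976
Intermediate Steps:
A(v, U) = 32 (A(v, U) = -2*(-16) = 32)
w = 32
w*((5*(-7))*(-4) - 233) = 32*((5*(-7))*(-4) - 233) = 32*(-35*(-4) - 233) = 32*(140 - 233) = 32*(-93) = -2976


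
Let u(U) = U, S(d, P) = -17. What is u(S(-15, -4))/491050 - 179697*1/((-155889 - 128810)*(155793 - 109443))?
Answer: -453627884/21599323090275 ≈ -2.1002e-5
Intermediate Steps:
u(S(-15, -4))/491050 - 179697*1/((-155889 - 128810)*(155793 - 109443)) = -17/491050 - 179697*1/((-155889 - 128810)*(155793 - 109443)) = -17*1/491050 - 179697/(46350*(-284699)) = -17/491050 - 179697/(-13195798650) = -17/491050 - 179697*(-1/13195798650) = -17/491050 + 59899/4398599550 = -453627884/21599323090275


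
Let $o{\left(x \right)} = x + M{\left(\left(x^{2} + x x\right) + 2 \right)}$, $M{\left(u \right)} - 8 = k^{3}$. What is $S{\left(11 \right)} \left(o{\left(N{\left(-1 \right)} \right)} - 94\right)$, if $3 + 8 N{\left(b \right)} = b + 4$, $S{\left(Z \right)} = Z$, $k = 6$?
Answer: $1430$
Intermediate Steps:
$N{\left(b \right)} = \frac{1}{8} + \frac{b}{8}$ ($N{\left(b \right)} = - \frac{3}{8} + \frac{b + 4}{8} = - \frac{3}{8} + \frac{4 + b}{8} = - \frac{3}{8} + \left(\frac{1}{2} + \frac{b}{8}\right) = \frac{1}{8} + \frac{b}{8}$)
$M{\left(u \right)} = 224$ ($M{\left(u \right)} = 8 + 6^{3} = 8 + 216 = 224$)
$o{\left(x \right)} = 224 + x$ ($o{\left(x \right)} = x + 224 = 224 + x$)
$S{\left(11 \right)} \left(o{\left(N{\left(-1 \right)} \right)} - 94\right) = 11 \left(\left(224 + \left(\frac{1}{8} + \frac{1}{8} \left(-1\right)\right)\right) - 94\right) = 11 \left(\left(224 + \left(\frac{1}{8} - \frac{1}{8}\right)\right) - 94\right) = 11 \left(\left(224 + 0\right) - 94\right) = 11 \left(224 - 94\right) = 11 \cdot 130 = 1430$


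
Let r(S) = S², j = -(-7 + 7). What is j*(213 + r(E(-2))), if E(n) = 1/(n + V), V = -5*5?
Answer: 0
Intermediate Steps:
V = -25
j = 0 (j = -1*0 = 0)
E(n) = 1/(-25 + n) (E(n) = 1/(n - 25) = 1/(-25 + n))
j*(213 + r(E(-2))) = 0*(213 + (1/(-25 - 2))²) = 0*(213 + (1/(-27))²) = 0*(213 + (-1/27)²) = 0*(213 + 1/729) = 0*(155278/729) = 0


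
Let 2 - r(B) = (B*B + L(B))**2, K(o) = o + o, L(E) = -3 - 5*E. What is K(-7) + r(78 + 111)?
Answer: -1209161541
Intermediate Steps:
K(o) = 2*o
r(B) = 2 - (-3 + B**2 - 5*B)**2 (r(B) = 2 - (B*B + (-3 - 5*B))**2 = 2 - (B**2 + (-3 - 5*B))**2 = 2 - (-3 + B**2 - 5*B)**2)
K(-7) + r(78 + 111) = 2*(-7) + (2 - (3 - (78 + 111)**2 + 5*(78 + 111))**2) = -14 + (2 - (3 - 1*189**2 + 5*189)**2) = -14 + (2 - (3 - 1*35721 + 945)**2) = -14 + (2 - (3 - 35721 + 945)**2) = -14 + (2 - 1*(-34773)**2) = -14 + (2 - 1*1209161529) = -14 + (2 - 1209161529) = -14 - 1209161527 = -1209161541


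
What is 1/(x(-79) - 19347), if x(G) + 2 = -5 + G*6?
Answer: -1/19828 ≈ -5.0434e-5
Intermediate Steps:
x(G) = -7 + 6*G (x(G) = -2 + (-5 + G*6) = -2 + (-5 + 6*G) = -7 + 6*G)
1/(x(-79) - 19347) = 1/((-7 + 6*(-79)) - 19347) = 1/((-7 - 474) - 19347) = 1/(-481 - 19347) = 1/(-19828) = -1/19828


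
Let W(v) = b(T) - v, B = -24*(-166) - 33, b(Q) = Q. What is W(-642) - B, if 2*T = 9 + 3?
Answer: -3303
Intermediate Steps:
T = 6 (T = (9 + 3)/2 = (½)*12 = 6)
B = 3951 (B = 3984 - 33 = 3951)
W(v) = 6 - v
W(-642) - B = (6 - 1*(-642)) - 1*3951 = (6 + 642) - 3951 = 648 - 3951 = -3303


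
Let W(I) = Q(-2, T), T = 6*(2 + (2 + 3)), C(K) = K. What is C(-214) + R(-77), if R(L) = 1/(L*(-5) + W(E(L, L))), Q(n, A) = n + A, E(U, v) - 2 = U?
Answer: -90949/425 ≈ -214.00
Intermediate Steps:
E(U, v) = 2 + U
T = 42 (T = 6*(2 + 5) = 6*7 = 42)
Q(n, A) = A + n
W(I) = 40 (W(I) = 42 - 2 = 40)
R(L) = 1/(40 - 5*L) (R(L) = 1/(L*(-5) + 40) = 1/(-5*L + 40) = 1/(40 - 5*L))
C(-214) + R(-77) = -214 - 1/(-40 + 5*(-77)) = -214 - 1/(-40 - 385) = -214 - 1/(-425) = -214 - 1*(-1/425) = -214 + 1/425 = -90949/425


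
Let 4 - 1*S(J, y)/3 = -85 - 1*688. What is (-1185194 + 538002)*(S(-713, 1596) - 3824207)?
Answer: 2473487572192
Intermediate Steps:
S(J, y) = 2331 (S(J, y) = 12 - 3*(-85 - 1*688) = 12 - 3*(-85 - 688) = 12 - 3*(-773) = 12 + 2319 = 2331)
(-1185194 + 538002)*(S(-713, 1596) - 3824207) = (-1185194 + 538002)*(2331 - 3824207) = -647192*(-3821876) = 2473487572192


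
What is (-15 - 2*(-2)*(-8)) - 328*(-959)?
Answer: 314505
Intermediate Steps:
(-15 - 2*(-2)*(-8)) - 328*(-959) = (-15 + 4*(-8)) + 314552 = (-15 - 32) + 314552 = -47 + 314552 = 314505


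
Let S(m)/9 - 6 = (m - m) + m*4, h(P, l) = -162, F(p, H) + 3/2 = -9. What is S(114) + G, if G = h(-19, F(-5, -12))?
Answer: 3996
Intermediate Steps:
F(p, H) = -21/2 (F(p, H) = -3/2 - 9 = -21/2)
G = -162
S(m) = 54 + 36*m (S(m) = 54 + 9*((m - m) + m*4) = 54 + 9*(0 + 4*m) = 54 + 9*(4*m) = 54 + 36*m)
S(114) + G = (54 + 36*114) - 162 = (54 + 4104) - 162 = 4158 - 162 = 3996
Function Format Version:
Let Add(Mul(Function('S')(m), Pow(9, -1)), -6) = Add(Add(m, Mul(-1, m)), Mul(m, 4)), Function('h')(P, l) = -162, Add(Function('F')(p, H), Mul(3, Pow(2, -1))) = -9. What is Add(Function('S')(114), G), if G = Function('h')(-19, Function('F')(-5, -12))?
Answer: 3996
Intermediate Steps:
Function('F')(p, H) = Rational(-21, 2) (Function('F')(p, H) = Add(Rational(-3, 2), -9) = Rational(-21, 2))
G = -162
Function('S')(m) = Add(54, Mul(36, m)) (Function('S')(m) = Add(54, Mul(9, Add(Add(m, Mul(-1, m)), Mul(m, 4)))) = Add(54, Mul(9, Add(0, Mul(4, m)))) = Add(54, Mul(9, Mul(4, m))) = Add(54, Mul(36, m)))
Add(Function('S')(114), G) = Add(Add(54, Mul(36, 114)), -162) = Add(Add(54, 4104), -162) = Add(4158, -162) = 3996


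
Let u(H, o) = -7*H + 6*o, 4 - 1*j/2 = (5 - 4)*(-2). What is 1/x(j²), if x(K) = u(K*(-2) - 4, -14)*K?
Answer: 1/282240 ≈ 3.5431e-6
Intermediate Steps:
j = 12 (j = 8 - 2*(5 - 4)*(-2) = 8 - 2*(-2) = 8 + 4 = 12)
x(K) = K*(-56 + 14*K) (x(K) = (-7*(K*(-2) - 4) + 6*(-14))*K = (-7*(-2*K - 4) - 84)*K = (-7*(-4 - 2*K) - 84)*K = ((28 + 14*K) - 84)*K = (-56 + 14*K)*K = K*(-56 + 14*K))
1/x(j²) = 1/(14*12²*(-4 + 12²)) = 1/(14*144*(-4 + 144)) = 1/(14*144*140) = 1/282240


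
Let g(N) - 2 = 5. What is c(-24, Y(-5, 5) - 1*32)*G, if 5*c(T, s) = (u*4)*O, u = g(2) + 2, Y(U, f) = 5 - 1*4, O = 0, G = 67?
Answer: 0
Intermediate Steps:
g(N) = 7 (g(N) = 2 + 5 = 7)
Y(U, f) = 1 (Y(U, f) = 5 - 4 = 1)
u = 9 (u = 7 + 2 = 9)
c(T, s) = 0 (c(T, s) = ((9*4)*0)/5 = (36*0)/5 = (⅕)*0 = 0)
c(-24, Y(-5, 5) - 1*32)*G = 0*67 = 0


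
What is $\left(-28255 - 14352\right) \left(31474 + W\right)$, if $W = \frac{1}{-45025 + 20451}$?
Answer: $- \frac{32954046489525}{24574} \approx -1.341 \cdot 10^{9}$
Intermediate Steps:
$W = - \frac{1}{24574}$ ($W = \frac{1}{-24574} = - \frac{1}{24574} \approx -4.0693 \cdot 10^{-5}$)
$\left(-28255 - 14352\right) \left(31474 + W\right) = \left(-28255 - 14352\right) \left(31474 - \frac{1}{24574}\right) = \left(-42607\right) \frac{773442075}{24574} = - \frac{32954046489525}{24574}$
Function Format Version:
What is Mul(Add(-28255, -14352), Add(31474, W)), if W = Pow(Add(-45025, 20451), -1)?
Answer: Rational(-32954046489525, 24574) ≈ -1.3410e+9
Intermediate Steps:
W = Rational(-1, 24574) (W = Pow(-24574, -1) = Rational(-1, 24574) ≈ -4.0693e-5)
Mul(Add(-28255, -14352), Add(31474, W)) = Mul(Add(-28255, -14352), Add(31474, Rational(-1, 24574))) = Mul(-42607, Rational(773442075, 24574)) = Rational(-32954046489525, 24574)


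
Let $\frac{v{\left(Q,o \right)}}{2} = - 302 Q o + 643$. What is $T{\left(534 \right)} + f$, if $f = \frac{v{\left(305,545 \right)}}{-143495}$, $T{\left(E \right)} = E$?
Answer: $\frac{177024944}{143495} \approx 1233.7$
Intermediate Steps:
$v{\left(Q,o \right)} = 1286 - 604 Q o$ ($v{\left(Q,o \right)} = 2 \left(- 302 Q o + 643\right) = 2 \left(643 - 302 Q o\right) = 1286 - 604 Q o$)
$f = \frac{100398614}{143495}$ ($f = \frac{1286 - 184220 \cdot 545}{-143495} = \left(1286 - 100399900\right) \left(- \frac{1}{143495}\right) = \left(-100398614\right) \left(- \frac{1}{143495}\right) = \frac{100398614}{143495} \approx 699.67$)
$T{\left(534 \right)} + f = 534 + \frac{100398614}{143495} = \frac{177024944}{143495}$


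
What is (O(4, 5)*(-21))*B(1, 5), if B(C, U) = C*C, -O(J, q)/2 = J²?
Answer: 672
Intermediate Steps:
O(J, q) = -2*J²
B(C, U) = C²
(O(4, 5)*(-21))*B(1, 5) = (-2*4²*(-21))*1² = (-2*16*(-21))*1 = -32*(-21)*1 = 672*1 = 672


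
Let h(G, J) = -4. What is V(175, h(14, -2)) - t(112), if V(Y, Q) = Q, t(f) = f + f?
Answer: -228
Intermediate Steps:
t(f) = 2*f
V(175, h(14, -2)) - t(112) = -4 - 2*112 = -4 - 1*224 = -4 - 224 = -228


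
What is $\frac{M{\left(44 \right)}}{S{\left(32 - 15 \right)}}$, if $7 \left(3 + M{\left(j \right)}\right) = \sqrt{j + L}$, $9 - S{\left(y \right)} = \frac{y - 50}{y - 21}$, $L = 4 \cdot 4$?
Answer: $-4 + \frac{8 \sqrt{15}}{21} \approx -2.5246$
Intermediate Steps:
$L = 16$
$S{\left(y \right)} = 9 - \frac{-50 + y}{-21 + y}$ ($S{\left(y \right)} = 9 - \frac{y - 50}{y - 21} = 9 - \frac{-50 + y}{-21 + y}$)
$M{\left(j \right)} = -3 + \frac{\sqrt{16 + j}}{7}$ ($M{\left(j \right)} = -3 + \frac{\sqrt{j + 16}}{7} = -3 + \frac{\sqrt{16 + j}}{7}$)
$\frac{M{\left(44 \right)}}{S{\left(32 - 15 \right)}} = \frac{-3 + \frac{\sqrt{16 + 44}}{7}}{\frac{1}{-21 + \left(32 - 15\right)} \left(-139 + 8 \left(32 - 15\right)\right)} = \frac{-3 + \frac{\sqrt{60}}{7}}{\frac{1}{-21 + 17} \left(-139 + 8 \cdot 17\right)} = \frac{-3 + \frac{2 \sqrt{15}}{7}}{\frac{1}{-4} \left(-139 + 136\right)} = \frac{-3 + \frac{2 \sqrt{15}}{7}}{\left(- \frac{1}{4}\right) \left(-3\right)} = \frac{-3 + \frac{2 \sqrt{15}}{7}}{\frac{3}{4}} = \left(-3 + \frac{2 \sqrt{15}}{7}\right) \frac{4}{3} = -4 + \frac{8 \sqrt{15}}{21}$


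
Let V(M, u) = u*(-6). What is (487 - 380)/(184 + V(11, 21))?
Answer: 107/58 ≈ 1.8448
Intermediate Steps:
V(M, u) = -6*u
(487 - 380)/(184 + V(11, 21)) = (487 - 380)/(184 - 6*21) = 107/(184 - 126) = 107/58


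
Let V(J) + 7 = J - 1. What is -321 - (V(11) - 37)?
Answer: -287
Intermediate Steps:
V(J) = -8 + J (V(J) = -7 + (J - 1) = -7 + (-1 + J) = -8 + J)
-321 - (V(11) - 37) = -321 - ((-8 + 11) - 37) = -321 - (3 - 37) = -321 - 1*(-34) = -321 + 34 = -287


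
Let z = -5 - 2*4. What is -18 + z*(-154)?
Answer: 1984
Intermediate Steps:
z = -13 (z = -5 - 8 = -13)
-18 + z*(-154) = -18 - 13*(-154) = -18 + 2002 = 1984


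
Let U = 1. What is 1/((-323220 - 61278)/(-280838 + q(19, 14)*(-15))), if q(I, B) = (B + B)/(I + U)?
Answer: 280859/384498 ≈ 0.73046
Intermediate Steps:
q(I, B) = 2*B/(1 + I) (q(I, B) = (B + B)/(I + 1) = (2*B)/(1 + I) = 2*B/(1 + I))
1/((-323220 - 61278)/(-280838 + q(19, 14)*(-15))) = 1/((-323220 - 61278)/(-280838 + (2*14/(1 + 19))*(-15))) = 1/(-384498/(-280838 + (2*14/20)*(-15))) = 1/(-384498/(-280838 + (2*14*(1/20))*(-15))) = 1/(-384498/(-280838 + (7/5)*(-15))) = 1/(-384498/(-280838 - 21)) = 1/(-384498/(-280859)) = 1/(-384498*(-1/280859)) = 1/(384498/280859) = 280859/384498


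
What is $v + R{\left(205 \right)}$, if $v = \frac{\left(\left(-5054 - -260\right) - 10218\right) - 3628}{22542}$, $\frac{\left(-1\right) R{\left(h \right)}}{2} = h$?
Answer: $- \frac{4630430}{11271} \approx -410.83$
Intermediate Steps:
$R{\left(h \right)} = - 2 h$
$v = - \frac{9320}{11271}$ ($v = \left(\left(\left(-5054 + 260\right) - 10218\right) - 3628\right) \frac{1}{22542} = \left(\left(-4794 - 10218\right) - 3628\right) \frac{1}{22542} = \left(-15012 - 3628\right) \frac{1}{22542} = \left(-18640\right) \frac{1}{22542} = - \frac{9320}{11271} \approx -0.8269$)
$v + R{\left(205 \right)} = - \frac{9320}{11271} - 410 = - \frac{4630430}{11271}$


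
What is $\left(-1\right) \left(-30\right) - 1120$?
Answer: $-1090$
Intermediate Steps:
$\left(-1\right) \left(-30\right) - 1120 = 30 - 1120 = -1090$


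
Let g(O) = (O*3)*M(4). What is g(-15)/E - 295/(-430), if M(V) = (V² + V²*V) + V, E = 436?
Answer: -74839/9374 ≈ -7.9837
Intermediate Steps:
M(V) = V + V² + V³ (M(V) = (V² + V³) + V = V + V² + V³)
g(O) = 252*O (g(O) = (O*3)*(4*(1 + 4 + 4²)) = (3*O)*(4*(1 + 4 + 16)) = (3*O)*(4*21) = (3*O)*84 = 252*O)
g(-15)/E - 295/(-430) = (252*(-15))/436 - 295/(-430) = -3780*1/436 - 295*(-1/430) = -945/109 + 59/86 = -74839/9374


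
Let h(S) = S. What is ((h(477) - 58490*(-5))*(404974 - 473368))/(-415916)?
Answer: 10017224619/207958 ≈ 48169.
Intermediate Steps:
((h(477) - 58490*(-5))*(404974 - 473368))/(-415916) = ((477 - 58490*(-5))*(404974 - 473368))/(-415916) = ((477 + 292450)*(-68394))*(-1/415916) = (292927*(-68394))*(-1/415916) = -20034449238*(-1/415916) = 10017224619/207958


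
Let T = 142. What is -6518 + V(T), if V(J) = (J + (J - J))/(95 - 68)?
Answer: -175844/27 ≈ -6512.7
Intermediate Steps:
V(J) = J/27 (V(J) = (J + 0)/27 = J*(1/27) = J/27)
-6518 + V(T) = -6518 + (1/27)*142 = -6518 + 142/27 = -175844/27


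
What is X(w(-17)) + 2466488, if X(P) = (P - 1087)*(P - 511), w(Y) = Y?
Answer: 3049400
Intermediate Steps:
X(P) = (-1087 + P)*(-511 + P)
X(w(-17)) + 2466488 = (555457 + (-17)² - 1598*(-17)) + 2466488 = (555457 + 289 + 27166) + 2466488 = 582912 + 2466488 = 3049400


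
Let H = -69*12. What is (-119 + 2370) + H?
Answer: 1423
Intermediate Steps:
H = -828
(-119 + 2370) + H = (-119 + 2370) - 828 = 2251 - 828 = 1423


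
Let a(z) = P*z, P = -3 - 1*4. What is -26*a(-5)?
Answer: -910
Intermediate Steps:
P = -7 (P = -3 - 4 = -7)
a(z) = -7*z
-26*a(-5) = -(-182)*(-5) = -26*35 = -910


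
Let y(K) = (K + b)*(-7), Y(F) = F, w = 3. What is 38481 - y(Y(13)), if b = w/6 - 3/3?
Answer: 77137/2 ≈ 38569.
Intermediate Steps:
b = -½ (b = 3/6 - 3/3 = 3*(⅙) - 3*⅓ = ½ - 1 = -½ ≈ -0.50000)
y(K) = 7/2 - 7*K (y(K) = (K - ½)*(-7) = (-½ + K)*(-7) = 7/2 - 7*K)
38481 - y(Y(13)) = 38481 - (7/2 - 7*13) = 38481 - (7/2 - 91) = 38481 - 1*(-175/2) = 38481 + 175/2 = 77137/2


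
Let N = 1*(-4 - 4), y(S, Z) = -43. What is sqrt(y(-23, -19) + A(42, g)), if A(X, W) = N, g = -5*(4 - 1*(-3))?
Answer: I*sqrt(51) ≈ 7.1414*I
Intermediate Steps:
g = -35 (g = -5*(4 + 3) = -5*7 = -35)
N = -8 (N = 1*(-8) = -8)
A(X, W) = -8
sqrt(y(-23, -19) + A(42, g)) = sqrt(-43 - 8) = sqrt(-51) = I*sqrt(51)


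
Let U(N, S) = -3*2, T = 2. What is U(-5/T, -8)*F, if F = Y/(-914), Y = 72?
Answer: 216/457 ≈ 0.47265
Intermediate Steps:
U(N, S) = -6
F = -36/457 (F = 72/(-914) = 72*(-1/914) = -36/457 ≈ -0.078775)
U(-5/T, -8)*F = -6*(-36/457) = 216/457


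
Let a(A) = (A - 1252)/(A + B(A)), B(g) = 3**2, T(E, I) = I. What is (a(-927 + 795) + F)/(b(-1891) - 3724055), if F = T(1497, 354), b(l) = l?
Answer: -3209/32735097 ≈ -9.8029e-5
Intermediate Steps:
B(g) = 9
F = 354
a(A) = (-1252 + A)/(9 + A) (a(A) = (A - 1252)/(A + 9) = (-1252 + A)/(9 + A))
(a(-927 + 795) + F)/(b(-1891) - 3724055) = ((-1252 + (-927 + 795))/(9 + (-927 + 795)) + 354)/(-1891 - 3724055) = ((-1252 - 132)/(9 - 132) + 354)/(-3725946) = (-1384/(-123) + 354)*(-1/3725946) = (-1/123*(-1384) + 354)*(-1/3725946) = (1384/123 + 354)*(-1/3725946) = (44926/123)*(-1/3725946) = -3209/32735097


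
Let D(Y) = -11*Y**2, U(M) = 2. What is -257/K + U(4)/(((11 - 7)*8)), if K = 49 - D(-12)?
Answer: -2479/26128 ≈ -0.094879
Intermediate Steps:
K = 1633 (K = 49 - (-11)*(-12)**2 = 49 - (-11)*144 = 49 - 1*(-1584) = 49 + 1584 = 1633)
-257/K + U(4)/(((11 - 7)*8)) = -257/1633 + 2/(((11 - 7)*8)) = -257*1/1633 + 2/((4*8)) = -257/1633 + 2/32 = -257/1633 + 2*(1/32) = -257/1633 + 1/16 = -2479/26128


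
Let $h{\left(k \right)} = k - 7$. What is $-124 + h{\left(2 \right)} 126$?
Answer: $-754$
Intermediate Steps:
$h{\left(k \right)} = -7 + k$ ($h{\left(k \right)} = k - 7 = -7 + k$)
$-124 + h{\left(2 \right)} 126 = -124 + \left(-7 + 2\right) 126 = -124 - 630 = -754$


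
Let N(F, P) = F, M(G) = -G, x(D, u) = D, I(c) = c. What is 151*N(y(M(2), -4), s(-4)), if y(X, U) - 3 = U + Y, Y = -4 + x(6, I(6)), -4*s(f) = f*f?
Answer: 151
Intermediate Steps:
s(f) = -f²/4 (s(f) = -f*f/4 = -f²/4)
Y = 2 (Y = -4 + 6 = 2)
y(X, U) = 5 + U (y(X, U) = 3 + (U + 2) = 3 + (2 + U) = 5 + U)
151*N(y(M(2), -4), s(-4)) = 151*(5 - 4) = 151*1 = 151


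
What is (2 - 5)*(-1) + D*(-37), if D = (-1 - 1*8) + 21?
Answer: -441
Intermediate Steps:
D = 12 (D = (-1 - 8) + 21 = -9 + 21 = 12)
(2 - 5)*(-1) + D*(-37) = (2 - 5)*(-1) + 12*(-37) = -3*(-1) - 444 = 3 - 444 = -441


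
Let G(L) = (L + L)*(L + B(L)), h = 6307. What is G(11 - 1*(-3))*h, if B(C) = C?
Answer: 4944688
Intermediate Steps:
G(L) = 4*L² (G(L) = (L + L)*(L + L) = (2*L)*(2*L) = 4*L²)
G(11 - 1*(-3))*h = (4*(11 - 1*(-3))²)*6307 = (4*(11 + 3)²)*6307 = (4*14²)*6307 = (4*196)*6307 = 784*6307 = 4944688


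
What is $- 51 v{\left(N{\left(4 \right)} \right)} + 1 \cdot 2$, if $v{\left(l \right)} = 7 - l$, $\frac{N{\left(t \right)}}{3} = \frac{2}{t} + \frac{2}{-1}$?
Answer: $- \frac{1169}{2} \approx -584.5$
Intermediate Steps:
$N{\left(t \right)} = -6 + \frac{6}{t}$ ($N{\left(t \right)} = 3 \left(\frac{2}{t} + \frac{2}{-1}\right) = 3 \left(\frac{2}{t} + 2 \left(-1\right)\right) = 3 \left(\frac{2}{t} - 2\right) = 3 \left(-2 + \frac{2}{t}\right) = -6 + \frac{6}{t}$)
$- 51 v{\left(N{\left(4 \right)} \right)} + 1 \cdot 2 = - 51 \left(7 - \left(-6 + \frac{6}{4}\right)\right) + 1 \cdot 2 = - 51 \left(7 - \left(-6 + 6 \cdot \frac{1}{4}\right)\right) + 2 = - 51 \left(7 - \left(-6 + \frac{3}{2}\right)\right) + 2 = - 51 \left(7 - - \frac{9}{2}\right) + 2 = - 51 \left(7 + \frac{9}{2}\right) + 2 = \left(-51\right) \frac{23}{2} + 2 = - \frac{1173}{2} + 2 = - \frac{1169}{2}$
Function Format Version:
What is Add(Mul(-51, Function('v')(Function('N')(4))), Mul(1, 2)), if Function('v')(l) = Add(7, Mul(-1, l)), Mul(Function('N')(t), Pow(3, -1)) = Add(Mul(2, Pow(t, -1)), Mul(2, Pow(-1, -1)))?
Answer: Rational(-1169, 2) ≈ -584.50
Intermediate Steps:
Function('N')(t) = Add(-6, Mul(6, Pow(t, -1))) (Function('N')(t) = Mul(3, Add(Mul(2, Pow(t, -1)), Mul(2, Pow(-1, -1)))) = Mul(3, Add(Mul(2, Pow(t, -1)), Mul(2, -1))) = Mul(3, Add(Mul(2, Pow(t, -1)), -2)) = Mul(3, Add(-2, Mul(2, Pow(t, -1)))) = Add(-6, Mul(6, Pow(t, -1))))
Add(Mul(-51, Function('v')(Function('N')(4))), Mul(1, 2)) = Add(Mul(-51, Add(7, Mul(-1, Add(-6, Mul(6, Pow(4, -1)))))), Mul(1, 2)) = Add(Mul(-51, Add(7, Mul(-1, Add(-6, Mul(6, Rational(1, 4)))))), 2) = Add(Mul(-51, Add(7, Mul(-1, Add(-6, Rational(3, 2))))), 2) = Add(Mul(-51, Add(7, Mul(-1, Rational(-9, 2)))), 2) = Add(Mul(-51, Add(7, Rational(9, 2))), 2) = Add(Mul(-51, Rational(23, 2)), 2) = Add(Rational(-1173, 2), 2) = Rational(-1169, 2)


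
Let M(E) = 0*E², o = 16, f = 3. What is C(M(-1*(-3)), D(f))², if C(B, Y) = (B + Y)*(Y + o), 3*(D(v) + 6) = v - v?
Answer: 3600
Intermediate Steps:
D(v) = -6 (D(v) = -6 + (v - v)/3 = -6 + (⅓)*0 = -6 + 0 = -6)
M(E) = 0
C(B, Y) = (16 + Y)*(B + Y) (C(B, Y) = (B + Y)*(Y + 16) = (B + Y)*(16 + Y) = (16 + Y)*(B + Y))
C(M(-1*(-3)), D(f))² = ((-6)² + 16*0 + 16*(-6) + 0*(-6))² = (36 + 0 - 96 + 0)² = (-60)² = 3600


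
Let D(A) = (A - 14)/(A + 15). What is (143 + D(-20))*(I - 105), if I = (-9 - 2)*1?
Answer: -86884/5 ≈ -17377.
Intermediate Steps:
D(A) = (-14 + A)/(15 + A)
I = -11 (I = -11*1 = -11)
(143 + D(-20))*(I - 105) = (143 + (-14 - 20)/(15 - 20))*(-11 - 105) = (143 - 34/(-5))*(-116) = (143 - 1/5*(-34))*(-116) = (143 + 34/5)*(-116) = (749/5)*(-116) = -86884/5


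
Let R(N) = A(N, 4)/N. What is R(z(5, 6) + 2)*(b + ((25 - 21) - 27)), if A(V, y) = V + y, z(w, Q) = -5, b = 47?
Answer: -8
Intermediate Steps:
R(N) = (4 + N)/N (R(N) = (N + 4)/N = (4 + N)/N)
R(z(5, 6) + 2)*(b + ((25 - 21) - 27)) = ((4 + (-5 + 2))/(-5 + 2))*(47 + ((25 - 21) - 27)) = ((4 - 3)/(-3))*(47 + (4 - 27)) = (-1/3*1)*(47 - 23) = -1/3*24 = -8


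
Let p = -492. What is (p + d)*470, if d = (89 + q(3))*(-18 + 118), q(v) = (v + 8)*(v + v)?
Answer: 7053760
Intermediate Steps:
q(v) = 2*v*(8 + v) (q(v) = (8 + v)*(2*v) = 2*v*(8 + v))
d = 15500 (d = (89 + 2*3*(8 + 3))*(-18 + 118) = (89 + 2*3*11)*100 = (89 + 66)*100 = 155*100 = 15500)
(p + d)*470 = (-492 + 15500)*470 = 15008*470 = 7053760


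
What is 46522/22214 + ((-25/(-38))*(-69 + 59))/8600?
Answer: 151978361/72595352 ≈ 2.0935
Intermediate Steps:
46522/22214 + ((-25/(-38))*(-69 + 59))/8600 = 46522*(1/22214) + (-25*(-1/38)*(-10))*(1/8600) = 23261/11107 + ((25/38)*(-10))*(1/8600) = 23261/11107 - 125/19*1/8600 = 23261/11107 - 5/6536 = 151978361/72595352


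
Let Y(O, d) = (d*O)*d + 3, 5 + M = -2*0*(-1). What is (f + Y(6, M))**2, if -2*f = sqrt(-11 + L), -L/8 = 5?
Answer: (306 - I*sqrt(51))**2/4 ≈ 23396.0 - 1092.6*I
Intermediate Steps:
L = -40 (L = -8*5 = -40)
M = -5 (M = -5 - 2*0*(-1) = -5 + 0*(-1) = -5 + 0 = -5)
Y(O, d) = 3 + O*d**2 (Y(O, d) = (O*d)*d + 3 = O*d**2 + 3 = 3 + O*d**2)
f = -I*sqrt(51)/2 (f = -sqrt(-11 - 40)/2 = -I*sqrt(51)/2 ≈ -3.5707*I)
(f + Y(6, M))**2 = (-I*sqrt(51)/2 + (3 + 6*(-5)**2))**2 = (-I*sqrt(51)/2 + (3 + 6*25))**2 = (-I*sqrt(51)/2 + (3 + 150))**2 = (-I*sqrt(51)/2 + 153)**2 = (153 - I*sqrt(51)/2)**2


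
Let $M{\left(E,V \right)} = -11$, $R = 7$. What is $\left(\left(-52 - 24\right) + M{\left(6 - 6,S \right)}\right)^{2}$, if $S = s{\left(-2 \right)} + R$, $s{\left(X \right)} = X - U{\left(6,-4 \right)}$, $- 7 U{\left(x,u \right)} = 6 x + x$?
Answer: $7569$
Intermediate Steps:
$U{\left(x,u \right)} = - x$ ($U{\left(x,u \right)} = - \frac{6 x + x}{7} = - \frac{7 x}{7} = - x$)
$s{\left(X \right)} = 6 + X$ ($s{\left(X \right)} = X - \left(-1\right) 6 = X - -6 = X + 6 = 6 + X$)
$S = 11$ ($S = \left(6 - 2\right) + 7 = 4 + 7 = 11$)
$\left(\left(-52 - 24\right) + M{\left(6 - 6,S \right)}\right)^{2} = \left(\left(-52 - 24\right) - 11\right)^{2} = \left(-76 - 11\right)^{2} = \left(-87\right)^{2} = 7569$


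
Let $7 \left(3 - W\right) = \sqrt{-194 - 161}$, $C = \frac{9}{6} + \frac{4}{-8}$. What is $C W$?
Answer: $3 - \frac{i \sqrt{355}}{7} \approx 3.0 - 2.6916 i$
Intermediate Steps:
$C = 1$ ($C = 9 \cdot \frac{1}{6} + 4 \left(- \frac{1}{8}\right) = \frac{3}{2} - \frac{1}{2} = 1$)
$W = 3 - \frac{i \sqrt{355}}{7}$ ($W = 3 - \frac{\sqrt{-194 - 161}}{7} = 3 - \frac{\sqrt{-355}}{7} = 3 - \frac{i \sqrt{355}}{7} \approx 3.0 - 2.6916 i$)
$C W = 1 \left(3 - \frac{i \sqrt{355}}{7}\right) = 3 - \frac{i \sqrt{355}}{7}$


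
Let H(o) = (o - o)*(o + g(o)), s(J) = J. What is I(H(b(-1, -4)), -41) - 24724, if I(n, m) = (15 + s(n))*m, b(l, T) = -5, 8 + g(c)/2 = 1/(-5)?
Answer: -25339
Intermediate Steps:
g(c) = -82/5 (g(c) = -16 + 2/(-5) = -16 + 2*(-⅕) = -16 - ⅖ = -82/5)
H(o) = 0 (H(o) = (o - o)*(o - 82/5) = 0*(-82/5 + o) = 0)
I(n, m) = m*(15 + n) (I(n, m) = (15 + n)*m = m*(15 + n))
I(H(b(-1, -4)), -41) - 24724 = -41*(15 + 0) - 24724 = -41*15 - 24724 = -615 - 24724 = -25339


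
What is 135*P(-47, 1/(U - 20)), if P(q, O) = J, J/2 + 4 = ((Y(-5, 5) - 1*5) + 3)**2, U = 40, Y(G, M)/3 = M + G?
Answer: 0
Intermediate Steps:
Y(G, M) = 3*G + 3*M (Y(G, M) = 3*(M + G) = 3*(G + M) = 3*G + 3*M)
J = 0 (J = -8 + 2*(((3*(-5) + 3*5) - 1*5) + 3)**2 = -8 + 2*(((-15 + 15) - 5) + 3)**2 = -8 + 2*((0 - 5) + 3)**2 = -8 + 2*(-5 + 3)**2 = -8 + 2*(-2)**2 = -8 + 2*4 = -8 + 8 = 0)
P(q, O) = 0
135*P(-47, 1/(U - 20)) = 135*0 = 0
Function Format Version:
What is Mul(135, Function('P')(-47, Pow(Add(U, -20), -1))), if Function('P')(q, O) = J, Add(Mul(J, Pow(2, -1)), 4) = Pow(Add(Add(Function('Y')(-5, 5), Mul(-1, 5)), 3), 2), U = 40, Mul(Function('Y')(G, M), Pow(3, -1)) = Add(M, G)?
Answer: 0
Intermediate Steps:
Function('Y')(G, M) = Add(Mul(3, G), Mul(3, M)) (Function('Y')(G, M) = Mul(3, Add(M, G)) = Mul(3, Add(G, M)) = Add(Mul(3, G), Mul(3, M)))
J = 0 (J = Add(-8, Mul(2, Pow(Add(Add(Add(Mul(3, -5), Mul(3, 5)), Mul(-1, 5)), 3), 2))) = Add(-8, Mul(2, Pow(Add(Add(Add(-15, 15), -5), 3), 2))) = Add(-8, Mul(2, Pow(Add(Add(0, -5), 3), 2))) = Add(-8, Mul(2, Pow(Add(-5, 3), 2))) = Add(-8, Mul(2, Pow(-2, 2))) = Add(-8, Mul(2, 4)) = Add(-8, 8) = 0)
Function('P')(q, O) = 0
Mul(135, Function('P')(-47, Pow(Add(U, -20), -1))) = Mul(135, 0) = 0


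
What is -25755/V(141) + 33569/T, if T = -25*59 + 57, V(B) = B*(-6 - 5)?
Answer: -5181643/733106 ≈ -7.0681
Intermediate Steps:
V(B) = -11*B (V(B) = B*(-11) = -11*B)
T = -1418 (T = -1475 + 57 = -1418)
-25755/V(141) + 33569/T = -25755/((-11*141)) + 33569/(-1418) = -25755/(-1551) + 33569*(-1/1418) = -25755*(-1/1551) - 33569/1418 = 8585/517 - 33569/1418 = -5181643/733106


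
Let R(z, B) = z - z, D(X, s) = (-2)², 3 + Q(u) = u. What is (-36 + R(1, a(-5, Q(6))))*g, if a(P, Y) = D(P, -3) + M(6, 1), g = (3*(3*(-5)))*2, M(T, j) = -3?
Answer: 3240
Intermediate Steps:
Q(u) = -3 + u
D(X, s) = 4
g = -90 (g = (3*(-15))*2 = -45*2 = -90)
a(P, Y) = 1 (a(P, Y) = 4 - 3 = 1)
R(z, B) = 0
(-36 + R(1, a(-5, Q(6))))*g = (-36 + 0)*(-90) = -36*(-90) = 3240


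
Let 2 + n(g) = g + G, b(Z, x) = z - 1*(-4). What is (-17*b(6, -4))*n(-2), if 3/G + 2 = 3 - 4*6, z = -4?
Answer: 0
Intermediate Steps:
G = -3/23 (G = 3/(-2 + (3 - 4*6)) = 3/(-2 + (3 - 24)) = 3/(-2 - 21) = 3/(-23) = 3*(-1/23) = -3/23 ≈ -0.13043)
b(Z, x) = 0 (b(Z, x) = -4 - 1*(-4) = -4 + 4 = 0)
n(g) = -49/23 + g (n(g) = -2 + (g - 3/23) = -2 + (-3/23 + g) = -49/23 + g)
(-17*b(6, -4))*n(-2) = (-17*0)*(-49/23 - 2) = 0*(-95/23) = 0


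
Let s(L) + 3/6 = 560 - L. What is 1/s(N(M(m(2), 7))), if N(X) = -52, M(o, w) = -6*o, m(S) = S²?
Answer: 2/1223 ≈ 0.0016353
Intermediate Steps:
s(L) = 1119/2 - L (s(L) = -½ + (560 - L) = 1119/2 - L)
1/s(N(M(m(2), 7))) = 1/(1119/2 - 1*(-52)) = 1/(1119/2 + 52) = 1/(1223/2) = 2/1223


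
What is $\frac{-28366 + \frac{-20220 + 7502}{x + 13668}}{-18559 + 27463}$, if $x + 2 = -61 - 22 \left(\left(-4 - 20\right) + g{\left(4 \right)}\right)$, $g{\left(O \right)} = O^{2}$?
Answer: $- \frac{32577047}{10225502} \approx -3.1859$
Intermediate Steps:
$x = 113$ ($x = -2 - \left(61 + 22 \left(\left(-4 - 20\right) + 4^{2}\right)\right) = -2 - \left(61 + 22 \left(-24 + 16\right)\right) = -2 - -115 = -2 + \left(-61 + 176\right) = -2 + 115 = 113$)
$\frac{-28366 + \frac{-20220 + 7502}{x + 13668}}{-18559 + 27463} = \frac{-28366 + \frac{-20220 + 7502}{113 + 13668}}{-18559 + 27463} = \frac{-28366 - \frac{12718}{13781}}{8904} = \left(-28366 - \frac{12718}{13781}\right) \frac{1}{8904} = \left(- \frac{390924564}{13781}\right) \frac{1}{8904} = - \frac{32577047}{10225502}$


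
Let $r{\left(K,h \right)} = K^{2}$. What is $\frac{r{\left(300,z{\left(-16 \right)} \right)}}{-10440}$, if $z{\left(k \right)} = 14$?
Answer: $- \frac{250}{29} \approx -8.6207$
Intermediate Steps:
$\frac{r{\left(300,z{\left(-16 \right)} \right)}}{-10440} = \frac{300^{2}}{-10440} = 90000 \left(- \frac{1}{10440}\right) = - \frac{250}{29}$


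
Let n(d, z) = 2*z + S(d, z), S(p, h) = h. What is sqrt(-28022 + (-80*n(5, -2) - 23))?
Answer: I*sqrt(27565) ≈ 166.03*I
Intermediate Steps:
n(d, z) = 3*z (n(d, z) = 2*z + z = 3*z)
sqrt(-28022 + (-80*n(5, -2) - 23)) = sqrt(-28022 + (-240*(-2) - 23)) = sqrt(-28022 + (-80*(-6) - 23)) = sqrt(-28022 + (480 - 23)) = sqrt(-28022 + 457) = sqrt(-27565) = I*sqrt(27565)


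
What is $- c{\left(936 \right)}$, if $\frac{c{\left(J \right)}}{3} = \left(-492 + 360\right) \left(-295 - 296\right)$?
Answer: $-234036$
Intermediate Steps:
$c{\left(J \right)} = 234036$ ($c{\left(J \right)} = 3 \left(-492 + 360\right) \left(-295 - 296\right) = 3 \left(\left(-132\right) \left(-591\right)\right) = 3 \cdot 78012 = 234036$)
$- c{\left(936 \right)} = \left(-1\right) 234036 = -234036$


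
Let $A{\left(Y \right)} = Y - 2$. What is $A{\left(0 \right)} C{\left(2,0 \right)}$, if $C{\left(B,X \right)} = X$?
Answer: $0$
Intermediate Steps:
$A{\left(Y \right)} = -2 + Y$
$A{\left(0 \right)} C{\left(2,0 \right)} = \left(-2 + 0\right) 0 = \left(-2\right) 0 = 0$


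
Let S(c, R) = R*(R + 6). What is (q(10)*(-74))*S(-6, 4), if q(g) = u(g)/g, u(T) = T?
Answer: -2960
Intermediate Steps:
S(c, R) = R*(6 + R)
q(g) = 1 (q(g) = g/g = 1)
(q(10)*(-74))*S(-6, 4) = (1*(-74))*(4*(6 + 4)) = -296*10 = -74*40 = -2960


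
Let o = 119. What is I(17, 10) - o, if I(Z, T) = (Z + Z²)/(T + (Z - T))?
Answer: -101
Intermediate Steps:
I(Z, T) = (Z + Z²)/Z
I(17, 10) - o = (1 + 17) - 1*119 = 18 - 119 = -101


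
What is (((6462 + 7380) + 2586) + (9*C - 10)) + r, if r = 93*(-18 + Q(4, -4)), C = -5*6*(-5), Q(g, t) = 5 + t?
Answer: 16187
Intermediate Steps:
C = 150 (C = -30*(-5) = 150)
r = -1581 (r = 93*(-18 + (5 - 4)) = 93*(-18 + 1) = 93*(-17) = -1581)
(((6462 + 7380) + 2586) + (9*C - 10)) + r = (((6462 + 7380) + 2586) + (9*150 - 10)) - 1581 = ((13842 + 2586) + (1350 - 10)) - 1581 = (16428 + 1340) - 1581 = 17768 - 1581 = 16187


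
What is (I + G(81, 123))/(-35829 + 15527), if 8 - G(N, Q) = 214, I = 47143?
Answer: -46937/20302 ≈ -2.3119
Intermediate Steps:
G(N, Q) = -206 (G(N, Q) = 8 - 1*214 = 8 - 214 = -206)
(I + G(81, 123))/(-35829 + 15527) = (47143 - 206)/(-35829 + 15527) = 46937/(-20302) = 46937*(-1/20302) = -46937/20302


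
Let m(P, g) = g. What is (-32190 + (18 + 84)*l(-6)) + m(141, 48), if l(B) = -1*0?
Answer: -32142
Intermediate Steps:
l(B) = 0
(-32190 + (18 + 84)*l(-6)) + m(141, 48) = (-32190 + (18 + 84)*0) + 48 = (-32190 + 102*0) + 48 = (-32190 + 0) + 48 = -32190 + 48 = -32142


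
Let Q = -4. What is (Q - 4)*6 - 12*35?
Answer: -468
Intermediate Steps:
(Q - 4)*6 - 12*35 = (-4 - 4)*6 - 12*35 = -8*6 - 420 = -48 - 420 = -468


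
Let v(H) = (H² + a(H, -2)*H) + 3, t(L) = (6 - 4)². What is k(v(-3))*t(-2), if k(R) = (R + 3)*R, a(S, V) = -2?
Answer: 1512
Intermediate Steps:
t(L) = 4 (t(L) = 2² = 4)
v(H) = 3 + H² - 2*H (v(H) = (H² - 2*H) + 3 = 3 + H² - 2*H)
k(R) = R*(3 + R) (k(R) = (3 + R)*R = R*(3 + R))
k(v(-3))*t(-2) = ((3 + (-3)² - 2*(-3))*(3 + (3 + (-3)² - 2*(-3))))*4 = ((3 + 9 + 6)*(3 + (3 + 9 + 6)))*4 = (18*(3 + 18))*4 = (18*21)*4 = 378*4 = 1512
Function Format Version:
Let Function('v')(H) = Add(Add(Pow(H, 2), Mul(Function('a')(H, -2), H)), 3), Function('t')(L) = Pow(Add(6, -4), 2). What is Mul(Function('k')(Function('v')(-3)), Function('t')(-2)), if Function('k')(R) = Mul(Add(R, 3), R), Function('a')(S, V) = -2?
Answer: 1512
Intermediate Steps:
Function('t')(L) = 4 (Function('t')(L) = Pow(2, 2) = 4)
Function('v')(H) = Add(3, Pow(H, 2), Mul(-2, H)) (Function('v')(H) = Add(Add(Pow(H, 2), Mul(-2, H)), 3) = Add(3, Pow(H, 2), Mul(-2, H)))
Function('k')(R) = Mul(R, Add(3, R)) (Function('k')(R) = Mul(Add(3, R), R) = Mul(R, Add(3, R)))
Mul(Function('k')(Function('v')(-3)), Function('t')(-2)) = Mul(Mul(Add(3, Pow(-3, 2), Mul(-2, -3)), Add(3, Add(3, Pow(-3, 2), Mul(-2, -3)))), 4) = Mul(Mul(Add(3, 9, 6), Add(3, Add(3, 9, 6))), 4) = Mul(Mul(18, Add(3, 18)), 4) = Mul(Mul(18, 21), 4) = Mul(378, 4) = 1512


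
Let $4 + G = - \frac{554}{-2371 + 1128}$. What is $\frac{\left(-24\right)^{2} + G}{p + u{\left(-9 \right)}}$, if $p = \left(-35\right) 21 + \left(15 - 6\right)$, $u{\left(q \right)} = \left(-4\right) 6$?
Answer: $- \frac{14231}{18645} \approx -0.76326$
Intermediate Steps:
$u{\left(q \right)} = -24$
$G = - \frac{4418}{1243}$ ($G = -4 - \frac{554}{-2371 + 1128} = -4 - \frac{554}{-1243} = -4 - - \frac{554}{1243} = -4 + \frac{554}{1243} = - \frac{4418}{1243} \approx -3.5543$)
$p = -726$ ($p = -735 + 9 = -726$)
$\frac{\left(-24\right)^{2} + G}{p + u{\left(-9 \right)}} = \frac{\left(-24\right)^{2} - \frac{4418}{1243}}{-726 - 24} = \frac{576 - \frac{4418}{1243}}{-750} = \frac{711550}{1243} \left(- \frac{1}{750}\right) = - \frac{14231}{18645}$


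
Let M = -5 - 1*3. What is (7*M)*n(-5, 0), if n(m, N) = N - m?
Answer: -280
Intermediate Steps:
M = -8 (M = -5 - 3 = -8)
(7*M)*n(-5, 0) = (7*(-8))*(0 - 1*(-5)) = -56*(0 + 5) = -56*5 = -280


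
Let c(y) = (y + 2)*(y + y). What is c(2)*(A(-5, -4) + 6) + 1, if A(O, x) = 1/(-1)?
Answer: 81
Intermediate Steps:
A(O, x) = -1
c(y) = 2*y*(2 + y) (c(y) = (2 + y)*(2*y) = 2*y*(2 + y))
c(2)*(A(-5, -4) + 6) + 1 = (2*2*(2 + 2))*(-1 + 6) + 1 = (2*2*4)*5 + 1 = 16*5 + 1 = 80 + 1 = 81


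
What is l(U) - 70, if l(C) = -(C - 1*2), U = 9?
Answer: -77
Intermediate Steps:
l(C) = 2 - C (l(C) = -(C - 2) = -(-2 + C) = 2 - C)
l(U) - 70 = (2 - 1*9) - 70 = (2 - 9) - 70 = -7 - 70 = -77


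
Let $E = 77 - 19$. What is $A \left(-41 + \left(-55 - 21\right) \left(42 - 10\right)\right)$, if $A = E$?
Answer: $-143434$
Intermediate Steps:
$E = 58$
$A = 58$
$A \left(-41 + \left(-55 - 21\right) \left(42 - 10\right)\right) = 58 \left(-41 + \left(-55 - 21\right) \left(42 - 10\right)\right) = 58 \left(-41 - 2432\right) = 58 \left(-2473\right) = -143434$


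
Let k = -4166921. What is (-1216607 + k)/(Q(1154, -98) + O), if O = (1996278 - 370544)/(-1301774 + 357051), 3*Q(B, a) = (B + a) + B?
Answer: -3814457042058/520740157 ≈ -7325.1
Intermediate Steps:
Q(B, a) = a/3 + 2*B/3 (Q(B, a) = ((B + a) + B)/3 = (a + 2*B)/3 = a/3 + 2*B/3)
O = -1625734/944723 (O = 1625734/(-944723) = 1625734*(-1/944723) = -1625734/944723 ≈ -1.7209)
(-1216607 + k)/(Q(1154, -98) + O) = (-1216607 - 4166921)/(((⅓)*(-98) + (⅔)*1154) - 1625734/944723) = -5383528/((-98/3 + 2308/3) - 1625734/944723) = -5383528/(2210/3 - 1625734/944723) = -5383528/2082960628/2834169 = -5383528*2834169/2082960628 = -3814457042058/520740157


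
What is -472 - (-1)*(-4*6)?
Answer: -496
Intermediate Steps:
-472 - (-1)*(-4*6) = -472 - (-1)*(-24) = -472 - 1*24 = -472 - 24 = -496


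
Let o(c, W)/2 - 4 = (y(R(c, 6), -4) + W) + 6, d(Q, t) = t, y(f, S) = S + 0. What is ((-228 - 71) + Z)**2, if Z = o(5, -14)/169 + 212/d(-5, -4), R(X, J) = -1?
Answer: 3540726016/28561 ≈ 1.2397e+5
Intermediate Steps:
y(f, S) = S
o(c, W) = 12 + 2*W (o(c, W) = 8 + 2*((-4 + W) + 6) = 8 + 2*(2 + W) = 8 + (4 + 2*W) = 12 + 2*W)
Z = -8973/169 (Z = (12 + 2*(-14))/169 + 212/(-4) = (12 - 28)*(1/169) + 212*(-1/4) = -16*1/169 - 53 = -16/169 - 53 = -8973/169 ≈ -53.095)
((-228 - 71) + Z)**2 = ((-228 - 71) - 8973/169)**2 = (-299 - 8973/169)**2 = (-59504/169)**2 = 3540726016/28561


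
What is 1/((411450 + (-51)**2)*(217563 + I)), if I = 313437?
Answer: 1/219861081000 ≈ 4.5483e-12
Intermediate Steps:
1/((411450 + (-51)**2)*(217563 + I)) = 1/((411450 + (-51)**2)*(217563 + 313437)) = 1/((411450 + 2601)*531000) = 1/(414051*531000) = 1/219861081000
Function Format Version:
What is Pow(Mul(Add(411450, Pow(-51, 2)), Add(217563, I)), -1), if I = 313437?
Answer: Rational(1, 219861081000) ≈ 4.5483e-12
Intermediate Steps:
Pow(Mul(Add(411450, Pow(-51, 2)), Add(217563, I)), -1) = Pow(Mul(Add(411450, Pow(-51, 2)), Add(217563, 313437)), -1) = Pow(Mul(Add(411450, 2601), 531000), -1) = Pow(Mul(414051, 531000), -1) = Pow(219861081000, -1) = Rational(1, 219861081000)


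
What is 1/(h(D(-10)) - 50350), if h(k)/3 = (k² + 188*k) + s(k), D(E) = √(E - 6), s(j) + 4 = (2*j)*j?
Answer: -25253/1277972786 - 564*I/638986393 ≈ -1.976e-5 - 8.8265e-7*I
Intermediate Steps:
s(j) = -4 + 2*j² (s(j) = -4 + (2*j)*j = -4 + 2*j²)
D(E) = √(-6 + E)
h(k) = -12 + 9*k² + 564*k (h(k) = 3*((k² + 188*k) + (-4 + 2*k²)) = 3*(-4 + 3*k² + 188*k) = -12 + 9*k² + 564*k)
1/(h(D(-10)) - 50350) = 1/((-12 + 9*(√(-6 - 10))² + 564*√(-6 - 10)) - 50350) = 1/((-12 + 9*(√(-16))² + 564*√(-16)) - 50350) = 1/((-12 + 9*(4*I)² + 564*(4*I)) - 50350) = 1/((-12 + 9*(-16) + 2256*I) - 50350) = 1/((-12 - 144 + 2256*I) - 50350) = 1/((-156 + 2256*I) - 50350) = 1/(-50506 + 2256*I) = (-50506 - 2256*I)/2555945572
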